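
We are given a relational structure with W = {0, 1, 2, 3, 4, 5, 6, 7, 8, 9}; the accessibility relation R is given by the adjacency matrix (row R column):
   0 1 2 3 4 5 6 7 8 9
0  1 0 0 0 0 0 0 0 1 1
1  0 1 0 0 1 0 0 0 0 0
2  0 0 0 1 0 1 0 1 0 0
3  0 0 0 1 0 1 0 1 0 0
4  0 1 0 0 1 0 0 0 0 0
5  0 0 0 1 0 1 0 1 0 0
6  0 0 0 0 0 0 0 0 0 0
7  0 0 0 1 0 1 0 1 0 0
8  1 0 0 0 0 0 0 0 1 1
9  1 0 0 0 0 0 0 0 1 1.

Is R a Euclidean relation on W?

Euclidean: yes — any two successors of a common world are R-related.

Yes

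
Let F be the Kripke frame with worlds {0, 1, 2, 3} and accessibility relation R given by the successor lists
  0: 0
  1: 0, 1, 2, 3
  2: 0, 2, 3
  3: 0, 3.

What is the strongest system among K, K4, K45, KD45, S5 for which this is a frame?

K4

Transitive (axiom 4): yes — every two-step R-path is closed by a direct edge.
Euclidean (axiom 5): no — 1 R 0 and 1 R 2, but not 0 R 2.
Serial (axiom D): yes — every world has a successor (e.g. 0 R 0).
Reflexive (axiom T): yes — every world is R-related to itself.
So F validates K, K4; K45 would additionally require R to be Euclidean. The strongest is K4.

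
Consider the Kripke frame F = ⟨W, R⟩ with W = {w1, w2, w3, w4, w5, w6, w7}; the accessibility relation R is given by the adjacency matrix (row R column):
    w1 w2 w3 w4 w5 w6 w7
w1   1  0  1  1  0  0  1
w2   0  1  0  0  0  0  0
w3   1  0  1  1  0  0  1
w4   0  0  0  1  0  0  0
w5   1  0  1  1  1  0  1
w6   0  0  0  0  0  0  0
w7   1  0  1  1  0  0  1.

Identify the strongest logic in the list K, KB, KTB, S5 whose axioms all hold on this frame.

K

Symmetric (axiom B): no — w1 R w4 but not w4 R w1.
Reflexive (axiom T): no — w6 is not related to itself.
Euclidean (axiom 5): no — w1 R w4 and w1 R w3, but not w4 R w3.
So F validates K; KB would additionally require R to be symmetric. The strongest is K.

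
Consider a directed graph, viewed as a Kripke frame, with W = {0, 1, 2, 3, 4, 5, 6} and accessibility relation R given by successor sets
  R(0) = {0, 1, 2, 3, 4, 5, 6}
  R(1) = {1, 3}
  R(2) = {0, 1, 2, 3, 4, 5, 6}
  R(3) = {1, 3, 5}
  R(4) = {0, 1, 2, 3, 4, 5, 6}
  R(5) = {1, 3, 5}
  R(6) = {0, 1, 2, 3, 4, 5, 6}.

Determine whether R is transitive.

Transitive: no — 1 R 3 and 3 R 5, but not 1 R 5.

No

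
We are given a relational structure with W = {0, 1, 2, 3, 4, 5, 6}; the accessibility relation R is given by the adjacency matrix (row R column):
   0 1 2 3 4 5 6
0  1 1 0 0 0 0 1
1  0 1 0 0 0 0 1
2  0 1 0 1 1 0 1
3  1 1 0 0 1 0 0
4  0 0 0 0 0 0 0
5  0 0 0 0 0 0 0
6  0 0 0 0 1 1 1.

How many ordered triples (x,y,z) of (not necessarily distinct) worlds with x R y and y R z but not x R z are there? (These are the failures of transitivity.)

8

Enumerating: (0,6,4), (0,6,5), (1,6,4), (1,6,5), (2,3,0), (2,6,5), (3,0,6), (3,1,6).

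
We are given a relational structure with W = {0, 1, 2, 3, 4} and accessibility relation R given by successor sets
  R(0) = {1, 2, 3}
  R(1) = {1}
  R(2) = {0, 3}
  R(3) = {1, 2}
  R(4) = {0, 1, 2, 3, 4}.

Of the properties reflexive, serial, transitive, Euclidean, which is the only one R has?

serial

Reflexive: no — 0 is not related to itself.
Serial: yes — every world has a successor (e.g. 0 R 1).
Transitive: no — 2 R 0 and 0 R 1, but not 2 R 1.
Euclidean: no — 0 R 1 and 0 R 2, but not 1 R 2.
Only serial holds.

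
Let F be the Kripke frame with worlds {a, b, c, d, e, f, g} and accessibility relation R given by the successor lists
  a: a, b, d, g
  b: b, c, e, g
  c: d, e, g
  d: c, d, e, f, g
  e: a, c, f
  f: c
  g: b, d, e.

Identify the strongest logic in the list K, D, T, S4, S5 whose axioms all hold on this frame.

D

Serial (axiom D): yes — every world has a successor (e.g. a R a).
Reflexive (axiom T): no — c is not related to itself.
Transitive (axiom 4): no — a R b and b R c, but not a R c.
Euclidean (axiom 5): no — a R b and a R d, but not b R d.
So F validates K, D; T would additionally require R to be reflexive. The strongest is D.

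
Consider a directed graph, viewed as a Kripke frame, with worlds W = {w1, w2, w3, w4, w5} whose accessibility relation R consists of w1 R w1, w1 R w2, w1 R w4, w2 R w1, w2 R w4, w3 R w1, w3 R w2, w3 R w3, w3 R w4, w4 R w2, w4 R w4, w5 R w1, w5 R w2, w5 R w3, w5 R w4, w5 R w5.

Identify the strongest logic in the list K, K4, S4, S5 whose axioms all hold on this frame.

Transitive (axiom 4): no — w4 R w2 and w2 R w1, but not w4 R w1.
Reflexive (axiom T): no — w2 is not related to itself.
Euclidean (axiom 5): no — w2 R w4 and w2 R w1, but not w4 R w1.
So F validates K; K4 would additionally require R to be transitive. The strongest is K.

K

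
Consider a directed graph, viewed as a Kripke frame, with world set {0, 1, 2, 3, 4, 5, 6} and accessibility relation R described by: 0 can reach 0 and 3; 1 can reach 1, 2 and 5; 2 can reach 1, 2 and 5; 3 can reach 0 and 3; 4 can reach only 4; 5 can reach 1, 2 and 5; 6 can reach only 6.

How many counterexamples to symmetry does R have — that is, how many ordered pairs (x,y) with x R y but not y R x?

R is symmetric; there are no such tuples.

0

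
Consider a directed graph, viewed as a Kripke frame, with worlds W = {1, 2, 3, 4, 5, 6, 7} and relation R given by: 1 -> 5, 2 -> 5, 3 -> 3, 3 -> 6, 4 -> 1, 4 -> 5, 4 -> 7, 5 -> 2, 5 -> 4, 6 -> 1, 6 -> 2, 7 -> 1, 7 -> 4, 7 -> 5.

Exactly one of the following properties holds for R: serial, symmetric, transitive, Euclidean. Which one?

Serial: yes — every world has a successor (e.g. 1 R 5).
Symmetric: no — 1 R 5 but not 5 R 1.
Transitive: no — 1 R 5 and 5 R 2, but not 1 R 2.
Euclidean: no — 4 R 1 and 4 R 7, but not 1 R 7.
Only serial holds.

serial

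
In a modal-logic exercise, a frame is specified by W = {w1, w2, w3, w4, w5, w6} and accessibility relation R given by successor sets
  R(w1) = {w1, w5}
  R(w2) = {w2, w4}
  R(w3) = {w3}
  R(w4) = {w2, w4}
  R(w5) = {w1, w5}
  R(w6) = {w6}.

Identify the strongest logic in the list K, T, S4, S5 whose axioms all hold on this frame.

Reflexive (axiom T): yes — every world is R-related to itself.
Transitive (axiom 4): yes — every two-step R-path is closed by a direct edge.
Euclidean (axiom 5): yes — any two successors of a common world are R-related.
So F validates K, T, S4, S5. The strongest is S5.

S5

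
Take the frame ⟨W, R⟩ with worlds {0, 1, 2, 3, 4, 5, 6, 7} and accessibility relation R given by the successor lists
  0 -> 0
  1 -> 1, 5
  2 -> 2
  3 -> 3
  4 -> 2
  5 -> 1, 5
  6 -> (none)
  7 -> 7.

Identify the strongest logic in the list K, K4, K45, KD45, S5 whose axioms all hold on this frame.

K45

Transitive (axiom 4): yes — every two-step R-path is closed by a direct edge.
Euclidean (axiom 5): yes — any two successors of a common world are R-related.
Serial (axiom D): no — 6 has no R-successor.
Reflexive (axiom T): no — 4 is not related to itself.
So F validates K, K4, K45; KD45 would additionally require R to be serial. The strongest is K45.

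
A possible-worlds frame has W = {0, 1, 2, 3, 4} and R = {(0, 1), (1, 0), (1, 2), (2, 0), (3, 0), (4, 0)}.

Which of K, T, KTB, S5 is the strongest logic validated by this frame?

Reflexive (axiom T): no — 0 is not related to itself.
Symmetric (axiom B): no — 1 R 2 but not 2 R 1.
Euclidean (axiom 5): no — 1 R 0 and 1 R 2, but not 0 R 2.
So F validates K; T would additionally require R to be reflexive. The strongest is K.

K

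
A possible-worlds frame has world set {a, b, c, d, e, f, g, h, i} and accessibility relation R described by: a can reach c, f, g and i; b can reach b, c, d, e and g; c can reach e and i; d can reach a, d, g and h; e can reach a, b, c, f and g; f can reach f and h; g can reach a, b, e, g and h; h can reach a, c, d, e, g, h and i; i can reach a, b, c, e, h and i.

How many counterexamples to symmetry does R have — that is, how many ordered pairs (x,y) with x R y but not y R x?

14

Enumerating: (a,c), (a,f), (b,c), (b,d), (d,a), (d,g), (e,a), (e,f), (f,h), (h,a), (h,c), (h,e), (i,b), (i,e).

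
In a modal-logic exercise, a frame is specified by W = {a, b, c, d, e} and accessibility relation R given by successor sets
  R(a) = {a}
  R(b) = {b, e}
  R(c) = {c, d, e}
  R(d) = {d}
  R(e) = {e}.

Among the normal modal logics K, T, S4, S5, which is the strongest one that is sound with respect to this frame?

S4

Reflexive (axiom T): yes — every world is R-related to itself.
Transitive (axiom 4): yes — every two-step R-path is closed by a direct edge.
Euclidean (axiom 5): no — c R d and c R e, but not d R e.
So F validates K, T, S4; S5 would additionally require R to be Euclidean. The strongest is S4.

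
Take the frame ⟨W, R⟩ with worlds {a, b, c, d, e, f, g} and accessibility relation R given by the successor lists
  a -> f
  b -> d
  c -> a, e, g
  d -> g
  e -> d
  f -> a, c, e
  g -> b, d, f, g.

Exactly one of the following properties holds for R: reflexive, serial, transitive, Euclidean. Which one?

serial

Reflexive: no — a is not related to itself.
Serial: yes — every world has a successor (e.g. a R f).
Transitive: no — a R f and f R c, but not a R c.
Euclidean: no — c R a and c R e, but not a R e.
Only serial holds.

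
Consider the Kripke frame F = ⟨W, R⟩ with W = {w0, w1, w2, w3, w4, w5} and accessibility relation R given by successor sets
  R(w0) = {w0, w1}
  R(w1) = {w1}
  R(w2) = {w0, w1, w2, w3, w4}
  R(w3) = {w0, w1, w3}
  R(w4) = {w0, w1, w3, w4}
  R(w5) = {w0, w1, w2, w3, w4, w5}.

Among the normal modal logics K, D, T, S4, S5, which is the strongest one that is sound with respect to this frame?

Serial (axiom D): yes — every world has a successor (e.g. w0 R w0).
Reflexive (axiom T): yes — every world is R-related to itself.
Transitive (axiom 4): yes — every two-step R-path is closed by a direct edge.
Euclidean (axiom 5): no — w2 R w0 and w2 R w3, but not w0 R w3.
So F validates K, D, T, S4; S5 would additionally require R to be Euclidean. The strongest is S4.

S4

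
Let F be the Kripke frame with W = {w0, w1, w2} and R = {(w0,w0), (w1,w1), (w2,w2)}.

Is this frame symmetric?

Yes

Symmetric: yes — every pair in R has its reverse in R.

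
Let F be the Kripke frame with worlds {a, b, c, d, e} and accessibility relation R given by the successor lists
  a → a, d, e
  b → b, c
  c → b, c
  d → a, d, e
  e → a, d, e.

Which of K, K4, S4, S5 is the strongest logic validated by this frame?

Transitive (axiom 4): yes — every two-step R-path is closed by a direct edge.
Reflexive (axiom T): yes — every world is R-related to itself.
Euclidean (axiom 5): yes — any two successors of a common world are R-related.
So F validates K, K4, S4, S5. The strongest is S5.

S5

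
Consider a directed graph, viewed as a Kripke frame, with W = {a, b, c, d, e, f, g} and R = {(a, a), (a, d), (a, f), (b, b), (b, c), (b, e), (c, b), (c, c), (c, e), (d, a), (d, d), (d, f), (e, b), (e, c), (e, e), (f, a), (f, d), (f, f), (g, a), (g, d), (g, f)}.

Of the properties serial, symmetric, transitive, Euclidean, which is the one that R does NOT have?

symmetric

Serial: yes — every world has a successor (e.g. a R a).
Symmetric: no — g R a but not a R g.
Transitive: yes — every two-step R-path is closed by a direct edge.
Euclidean: yes — any two successors of a common world are R-related.
Only symmetric fails.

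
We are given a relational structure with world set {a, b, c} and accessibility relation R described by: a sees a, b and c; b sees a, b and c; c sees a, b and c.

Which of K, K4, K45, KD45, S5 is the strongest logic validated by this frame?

Transitive (axiom 4): yes — every two-step R-path is closed by a direct edge.
Euclidean (axiom 5): yes — any two successors of a common world are R-related.
Serial (axiom D): yes — every world has a successor (e.g. a R a).
Reflexive (axiom T): yes — every world is R-related to itself.
So F validates K, K4, K45, KD45, S5. The strongest is S5.

S5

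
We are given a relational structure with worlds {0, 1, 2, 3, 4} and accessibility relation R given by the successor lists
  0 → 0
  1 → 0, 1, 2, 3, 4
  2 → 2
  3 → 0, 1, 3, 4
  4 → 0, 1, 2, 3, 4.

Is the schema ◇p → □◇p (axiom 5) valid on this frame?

Axiom 5 corresponds to the accessibility relation being Euclidean.
Euclidean: no — 1 R 0 and 1 R 2, but not 0 R 2.

No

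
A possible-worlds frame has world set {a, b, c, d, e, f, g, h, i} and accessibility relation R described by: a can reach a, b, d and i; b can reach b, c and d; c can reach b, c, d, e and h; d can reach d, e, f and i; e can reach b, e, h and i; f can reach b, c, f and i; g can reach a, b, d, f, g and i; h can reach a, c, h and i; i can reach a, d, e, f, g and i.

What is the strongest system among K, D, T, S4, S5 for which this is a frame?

T

Serial (axiom D): yes — every world has a successor (e.g. a R a).
Reflexive (axiom T): yes — every world is R-related to itself.
Transitive (axiom 4): no — a R b and b R c, but not a R c.
Euclidean (axiom 5): no — a R b and a R i, but not b R i.
So F validates K, D, T; S4 would additionally require R to be transitive. The strongest is T.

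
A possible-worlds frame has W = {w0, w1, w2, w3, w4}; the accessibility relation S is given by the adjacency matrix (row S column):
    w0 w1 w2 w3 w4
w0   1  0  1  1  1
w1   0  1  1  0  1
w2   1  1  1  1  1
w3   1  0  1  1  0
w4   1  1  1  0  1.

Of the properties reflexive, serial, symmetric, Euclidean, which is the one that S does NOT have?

Euclidean

Reflexive: yes — every world is S-related to itself.
Serial: yes — every world has a successor (e.g. w0 S w0).
Symmetric: yes — every pair in S has its reverse in S.
Euclidean: no — w0 S w3 and w0 S w4, but not w3 S w4.
Only Euclidean fails.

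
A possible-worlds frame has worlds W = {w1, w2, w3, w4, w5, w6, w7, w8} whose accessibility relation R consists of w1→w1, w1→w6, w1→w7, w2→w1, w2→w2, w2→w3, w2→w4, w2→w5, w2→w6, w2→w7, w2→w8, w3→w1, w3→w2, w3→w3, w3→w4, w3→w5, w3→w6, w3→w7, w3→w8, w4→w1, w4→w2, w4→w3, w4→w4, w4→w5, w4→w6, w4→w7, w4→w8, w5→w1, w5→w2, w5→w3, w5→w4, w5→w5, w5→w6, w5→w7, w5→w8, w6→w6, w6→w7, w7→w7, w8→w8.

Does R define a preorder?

Reflexive: yes — every world is R-related to itself.
Transitive: yes — every two-step R-path is closed by a direct edge.
So R is a preorder.

Yes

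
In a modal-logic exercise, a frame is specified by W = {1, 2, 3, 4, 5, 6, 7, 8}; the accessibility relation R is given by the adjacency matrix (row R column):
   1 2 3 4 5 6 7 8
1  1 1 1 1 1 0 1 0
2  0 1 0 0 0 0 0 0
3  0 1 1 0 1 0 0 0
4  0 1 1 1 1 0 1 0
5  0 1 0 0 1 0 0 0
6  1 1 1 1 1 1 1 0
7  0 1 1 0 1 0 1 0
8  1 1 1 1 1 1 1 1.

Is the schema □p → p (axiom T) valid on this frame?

By correspondence theory, T is valid on a frame iff R is reflexive.
Reflexive: yes — every world is R-related to itself.

Yes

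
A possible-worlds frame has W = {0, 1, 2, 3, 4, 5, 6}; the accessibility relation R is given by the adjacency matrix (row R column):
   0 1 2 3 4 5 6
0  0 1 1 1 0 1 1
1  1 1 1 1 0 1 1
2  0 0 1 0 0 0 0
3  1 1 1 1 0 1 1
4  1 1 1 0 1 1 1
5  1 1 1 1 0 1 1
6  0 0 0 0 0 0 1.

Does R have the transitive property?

Transitive: no — 4 R 0 and 0 R 3, but not 4 R 3.

No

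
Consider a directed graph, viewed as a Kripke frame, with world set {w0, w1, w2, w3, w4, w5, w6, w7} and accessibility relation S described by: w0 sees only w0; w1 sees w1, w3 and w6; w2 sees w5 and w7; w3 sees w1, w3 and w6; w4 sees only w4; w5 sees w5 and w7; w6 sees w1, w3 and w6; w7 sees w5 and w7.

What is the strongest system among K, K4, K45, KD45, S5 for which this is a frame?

KD45

Transitive (axiom 4): yes — every two-step S-path is closed by a direct edge.
Euclidean (axiom 5): yes — any two successors of a common world are S-related.
Serial (axiom D): yes — every world has a successor (e.g. w0 S w0).
Reflexive (axiom T): no — w2 is not related to itself.
So F validates K, K4, K45, KD45; S5 would additionally require S to be reflexive. The strongest is KD45.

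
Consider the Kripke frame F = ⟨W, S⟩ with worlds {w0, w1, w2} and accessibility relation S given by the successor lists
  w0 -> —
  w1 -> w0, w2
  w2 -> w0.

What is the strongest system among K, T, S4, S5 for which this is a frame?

K

Reflexive (axiom T): no — w0 is not related to itself.
Transitive (axiom 4): yes — every two-step S-path is closed by a direct edge.
Euclidean (axiom 5): no — w1 S w0 and w1 S w2, but not w0 S w2.
So F validates K; T would additionally require S to be reflexive. The strongest is K.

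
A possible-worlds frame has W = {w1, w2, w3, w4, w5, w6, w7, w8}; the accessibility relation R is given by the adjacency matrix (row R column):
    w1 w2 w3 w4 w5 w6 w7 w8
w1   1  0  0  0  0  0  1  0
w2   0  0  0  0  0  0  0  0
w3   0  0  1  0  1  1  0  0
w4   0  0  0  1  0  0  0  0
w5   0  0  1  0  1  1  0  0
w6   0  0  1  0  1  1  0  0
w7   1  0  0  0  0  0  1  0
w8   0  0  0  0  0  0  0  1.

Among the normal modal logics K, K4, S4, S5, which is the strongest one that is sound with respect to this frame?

Transitive (axiom 4): yes — every two-step R-path is closed by a direct edge.
Reflexive (axiom T): no — w2 is not related to itself.
Euclidean (axiom 5): yes — any two successors of a common world are R-related.
So F validates K, K4; S4 would additionally require R to be reflexive. The strongest is K4.

K4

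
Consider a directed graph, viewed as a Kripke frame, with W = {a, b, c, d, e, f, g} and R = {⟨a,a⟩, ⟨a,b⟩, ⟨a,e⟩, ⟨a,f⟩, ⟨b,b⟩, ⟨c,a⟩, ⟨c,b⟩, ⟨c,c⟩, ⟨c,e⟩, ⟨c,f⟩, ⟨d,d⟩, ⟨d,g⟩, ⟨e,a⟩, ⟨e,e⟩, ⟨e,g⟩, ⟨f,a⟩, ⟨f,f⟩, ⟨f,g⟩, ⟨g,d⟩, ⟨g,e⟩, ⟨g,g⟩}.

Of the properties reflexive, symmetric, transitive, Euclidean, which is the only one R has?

Reflexive: yes — every world is R-related to itself.
Symmetric: no — a R b but not b R a.
Transitive: no — a R e and e R g, but not a R g.
Euclidean: no — a R b and a R e, but not b R e.
Only reflexive holds.

reflexive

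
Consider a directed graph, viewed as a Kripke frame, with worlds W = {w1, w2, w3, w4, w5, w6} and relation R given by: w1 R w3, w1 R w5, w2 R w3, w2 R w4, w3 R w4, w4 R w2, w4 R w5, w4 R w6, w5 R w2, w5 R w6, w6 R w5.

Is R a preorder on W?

Reflexive: no — w1 is not related to itself.
Transitive: no — w1 R w3 and w3 R w4, but not w1 R w4.
So R is not a preorder.

No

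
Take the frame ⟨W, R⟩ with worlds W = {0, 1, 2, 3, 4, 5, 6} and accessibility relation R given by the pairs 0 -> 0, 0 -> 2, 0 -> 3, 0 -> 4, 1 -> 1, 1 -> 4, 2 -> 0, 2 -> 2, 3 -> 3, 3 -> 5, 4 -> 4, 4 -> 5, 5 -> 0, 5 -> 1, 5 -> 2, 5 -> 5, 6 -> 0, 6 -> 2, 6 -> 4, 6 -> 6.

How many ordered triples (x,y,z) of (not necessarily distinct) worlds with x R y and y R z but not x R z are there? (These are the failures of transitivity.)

Enumerating: (0,3,5), (0,4,5), (1,4,5), (2,0,3), (2,0,4), (3,5,0), (3,5,1), (3,5,2), (4,5,0), (4,5,1), (4,5,2), (5,0,3), (5,0,4), (5,1,4), (6,0,3), (6,4,5).

16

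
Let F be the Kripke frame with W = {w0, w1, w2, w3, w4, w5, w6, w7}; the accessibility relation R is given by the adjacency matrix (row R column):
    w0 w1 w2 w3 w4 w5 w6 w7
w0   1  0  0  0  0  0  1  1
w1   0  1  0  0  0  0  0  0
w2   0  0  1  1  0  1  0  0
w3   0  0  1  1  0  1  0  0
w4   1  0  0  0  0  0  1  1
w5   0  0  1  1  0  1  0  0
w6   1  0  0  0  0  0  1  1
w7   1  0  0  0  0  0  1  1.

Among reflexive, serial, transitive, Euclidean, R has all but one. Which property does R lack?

reflexive

Reflexive: no — w4 is not related to itself.
Serial: yes — every world has a successor (e.g. w0 R w0).
Transitive: yes — every two-step R-path is closed by a direct edge.
Euclidean: yes — any two successors of a common world are R-related.
Only reflexive fails.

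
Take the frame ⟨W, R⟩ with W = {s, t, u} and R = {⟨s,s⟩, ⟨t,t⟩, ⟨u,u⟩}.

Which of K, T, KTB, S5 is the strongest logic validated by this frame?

Reflexive (axiom T): yes — every world is R-related to itself.
Symmetric (axiom B): yes — every pair in R has its reverse in R.
Euclidean (axiom 5): yes — any two successors of a common world are R-related.
So F validates K, T, KTB, S5. The strongest is S5.

S5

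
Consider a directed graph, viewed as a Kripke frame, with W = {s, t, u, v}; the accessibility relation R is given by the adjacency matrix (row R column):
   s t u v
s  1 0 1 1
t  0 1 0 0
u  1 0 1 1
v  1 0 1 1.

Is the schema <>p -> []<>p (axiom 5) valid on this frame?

Yes

By correspondence theory, 5 is valid on a frame iff R is Euclidean.
Euclidean: yes — any two successors of a common world are R-related.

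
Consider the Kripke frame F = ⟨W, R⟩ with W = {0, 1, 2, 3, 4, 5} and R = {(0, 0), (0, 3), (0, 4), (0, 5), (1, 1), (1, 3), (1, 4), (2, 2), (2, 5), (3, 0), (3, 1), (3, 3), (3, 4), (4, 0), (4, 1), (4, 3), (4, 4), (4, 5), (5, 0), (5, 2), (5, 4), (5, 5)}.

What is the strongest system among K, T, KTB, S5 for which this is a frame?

KTB

Reflexive (axiom T): yes — every world is R-related to itself.
Symmetric (axiom B): yes — every pair in R has its reverse in R.
Euclidean (axiom 5): no — 0 R 3 and 0 R 5, but not 3 R 5.
So F validates K, T, KTB; S5 would additionally require R to be Euclidean. The strongest is KTB.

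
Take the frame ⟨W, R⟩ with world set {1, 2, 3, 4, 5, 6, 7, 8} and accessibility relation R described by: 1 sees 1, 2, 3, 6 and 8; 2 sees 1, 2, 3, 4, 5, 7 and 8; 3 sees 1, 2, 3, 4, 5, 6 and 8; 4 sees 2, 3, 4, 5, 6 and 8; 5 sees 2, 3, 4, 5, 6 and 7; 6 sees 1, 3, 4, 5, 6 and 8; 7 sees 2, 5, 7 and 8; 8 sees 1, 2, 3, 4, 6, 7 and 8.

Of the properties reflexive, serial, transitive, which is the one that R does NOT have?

transitive

Reflexive: yes — every world is R-related to itself.
Serial: yes — every world has a successor (e.g. 1 R 1).
Transitive: no — 1 R 2 and 2 R 4, but not 1 R 4.
Only transitive fails.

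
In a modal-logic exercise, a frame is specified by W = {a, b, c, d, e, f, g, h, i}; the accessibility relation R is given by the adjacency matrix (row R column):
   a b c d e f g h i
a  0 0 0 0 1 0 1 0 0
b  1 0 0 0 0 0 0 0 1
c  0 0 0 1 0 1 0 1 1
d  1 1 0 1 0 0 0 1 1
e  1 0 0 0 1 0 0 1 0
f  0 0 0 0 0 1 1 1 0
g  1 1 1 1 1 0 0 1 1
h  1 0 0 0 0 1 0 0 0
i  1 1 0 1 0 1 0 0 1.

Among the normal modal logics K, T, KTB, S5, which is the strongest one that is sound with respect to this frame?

K

Reflexive (axiom T): no — a is not related to itself.
Symmetric (axiom B): no — b R a but not a R b.
Euclidean (axiom 5): no — a R e and a R g, but not e R g.
So F validates K; T would additionally require R to be reflexive. The strongest is K.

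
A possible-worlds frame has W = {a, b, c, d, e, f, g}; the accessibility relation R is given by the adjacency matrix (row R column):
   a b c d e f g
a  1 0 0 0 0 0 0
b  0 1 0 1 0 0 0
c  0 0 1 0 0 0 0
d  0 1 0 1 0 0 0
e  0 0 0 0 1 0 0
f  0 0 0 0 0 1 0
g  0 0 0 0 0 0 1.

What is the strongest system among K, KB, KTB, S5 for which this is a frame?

S5

Symmetric (axiom B): yes — every pair in R has its reverse in R.
Reflexive (axiom T): yes — every world is R-related to itself.
Euclidean (axiom 5): yes — any two successors of a common world are R-related.
So F validates K, KB, KTB, S5. The strongest is S5.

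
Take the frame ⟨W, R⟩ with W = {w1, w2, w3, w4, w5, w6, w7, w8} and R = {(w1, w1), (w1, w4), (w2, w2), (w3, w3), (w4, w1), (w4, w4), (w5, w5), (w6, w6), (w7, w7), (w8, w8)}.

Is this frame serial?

Yes

Serial: yes — every world has a successor (e.g. w1 R w1).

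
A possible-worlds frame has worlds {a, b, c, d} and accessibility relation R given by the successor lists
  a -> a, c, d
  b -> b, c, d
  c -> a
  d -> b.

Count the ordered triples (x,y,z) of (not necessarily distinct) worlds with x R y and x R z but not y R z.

10

Enumerating: (a,c,c), (a,c,d), (a,d,a), (a,d,c), (a,d,d), (b,c,b), (b,c,c), (b,c,d), (b,d,c), (b,d,d).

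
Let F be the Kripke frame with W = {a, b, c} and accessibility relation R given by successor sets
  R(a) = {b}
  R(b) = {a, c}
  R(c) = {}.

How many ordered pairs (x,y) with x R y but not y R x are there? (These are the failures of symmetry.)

1

Enumerating: (b,c).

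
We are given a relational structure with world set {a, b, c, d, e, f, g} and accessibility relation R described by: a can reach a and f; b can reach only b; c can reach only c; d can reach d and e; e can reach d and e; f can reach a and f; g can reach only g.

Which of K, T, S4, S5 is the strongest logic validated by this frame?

S5

Reflexive (axiom T): yes — every world is R-related to itself.
Transitive (axiom 4): yes — every two-step R-path is closed by a direct edge.
Euclidean (axiom 5): yes — any two successors of a common world are R-related.
So F validates K, T, S4, S5. The strongest is S5.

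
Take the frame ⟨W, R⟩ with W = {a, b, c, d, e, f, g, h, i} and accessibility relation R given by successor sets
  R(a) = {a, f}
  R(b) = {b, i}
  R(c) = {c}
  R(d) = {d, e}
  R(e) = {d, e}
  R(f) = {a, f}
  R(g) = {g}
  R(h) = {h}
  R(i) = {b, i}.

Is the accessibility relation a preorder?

Reflexive: yes — every world is R-related to itself.
Transitive: yes — every two-step R-path is closed by a direct edge.
So R is a preorder.

Yes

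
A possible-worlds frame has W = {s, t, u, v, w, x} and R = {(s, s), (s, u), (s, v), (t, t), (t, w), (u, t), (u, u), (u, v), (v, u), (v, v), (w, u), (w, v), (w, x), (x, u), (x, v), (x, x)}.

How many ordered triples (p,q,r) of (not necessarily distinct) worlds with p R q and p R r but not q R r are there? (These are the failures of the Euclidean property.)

Enumerating: (s,u,s), (s,v,s), (t,w,t), (t,w,w), (u,t,u), (u,t,v), (u,v,t), (w,u,x), (w,v,x), (x,u,x), (x,v,x).

11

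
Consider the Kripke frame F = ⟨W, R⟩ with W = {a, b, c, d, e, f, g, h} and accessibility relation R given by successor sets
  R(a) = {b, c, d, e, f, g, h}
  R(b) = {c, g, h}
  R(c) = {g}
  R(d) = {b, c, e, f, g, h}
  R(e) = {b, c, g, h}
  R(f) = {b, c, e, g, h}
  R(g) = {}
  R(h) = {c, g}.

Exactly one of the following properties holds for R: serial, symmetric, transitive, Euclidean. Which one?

transitive

Serial: no — g has no R-successor.
Symmetric: no — a R b but not b R a.
Transitive: yes — every two-step R-path is closed by a direct edge.
Euclidean: no — a R b and a R d, but not b R d.
Only transitive holds.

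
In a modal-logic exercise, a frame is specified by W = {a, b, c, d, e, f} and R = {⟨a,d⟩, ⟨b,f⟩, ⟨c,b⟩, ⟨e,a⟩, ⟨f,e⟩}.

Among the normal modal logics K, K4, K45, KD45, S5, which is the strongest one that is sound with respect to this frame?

K

Transitive (axiom 4): no — b R f and f R e, but not b R e.
Euclidean (axiom 5): no — a R d and a R d, but not d R d.
Serial (axiom D): no — d has no R-successor.
Reflexive (axiom T): no — a is not related to itself.
So F validates K; K4 would additionally require R to be transitive. The strongest is K.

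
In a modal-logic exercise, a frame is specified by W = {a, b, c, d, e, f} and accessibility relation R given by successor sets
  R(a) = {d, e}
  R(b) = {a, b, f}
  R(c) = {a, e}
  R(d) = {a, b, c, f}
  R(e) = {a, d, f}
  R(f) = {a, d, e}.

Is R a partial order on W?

No

Reflexive: no — a is not related to itself.
Transitive: no — a R d and d R b, but not a R b.
Antisymmetric: no — a R d and d R a with a ≠ d.
So R is not a partial order.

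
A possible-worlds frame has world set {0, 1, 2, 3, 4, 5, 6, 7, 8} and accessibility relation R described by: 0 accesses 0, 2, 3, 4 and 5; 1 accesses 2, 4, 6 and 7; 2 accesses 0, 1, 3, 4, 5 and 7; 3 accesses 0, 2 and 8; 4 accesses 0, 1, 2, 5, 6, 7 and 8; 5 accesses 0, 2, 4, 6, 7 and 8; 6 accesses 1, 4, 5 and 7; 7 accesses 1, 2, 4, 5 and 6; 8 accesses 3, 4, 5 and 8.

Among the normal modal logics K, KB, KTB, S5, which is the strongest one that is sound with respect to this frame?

Symmetric (axiom B): yes — every pair in R has its reverse in R.
Reflexive (axiom T): no — 1 is not related to itself.
Euclidean (axiom 5): no — 0 R 3 and 0 R 4, but not 3 R 4.
So F validates K, KB; KTB would additionally require R to be reflexive. The strongest is KB.

KB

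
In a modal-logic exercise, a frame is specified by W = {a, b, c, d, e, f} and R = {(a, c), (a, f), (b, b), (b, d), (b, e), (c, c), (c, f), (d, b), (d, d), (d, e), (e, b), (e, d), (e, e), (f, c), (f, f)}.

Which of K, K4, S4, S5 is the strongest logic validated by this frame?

K4

Transitive (axiom 4): yes — every two-step R-path is closed by a direct edge.
Reflexive (axiom T): no — a is not related to itself.
Euclidean (axiom 5): yes — any two successors of a common world are R-related.
So F validates K, K4; S4 would additionally require R to be reflexive. The strongest is K4.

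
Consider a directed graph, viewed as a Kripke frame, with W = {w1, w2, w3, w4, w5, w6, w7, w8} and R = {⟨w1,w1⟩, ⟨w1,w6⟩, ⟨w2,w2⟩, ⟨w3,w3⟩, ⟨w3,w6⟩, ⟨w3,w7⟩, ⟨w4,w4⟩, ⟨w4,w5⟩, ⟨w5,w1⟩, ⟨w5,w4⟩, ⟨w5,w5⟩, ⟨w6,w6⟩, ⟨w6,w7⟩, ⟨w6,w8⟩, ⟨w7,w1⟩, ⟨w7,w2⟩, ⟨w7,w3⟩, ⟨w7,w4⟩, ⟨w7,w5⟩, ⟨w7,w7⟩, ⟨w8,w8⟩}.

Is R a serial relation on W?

Yes

Serial: yes — every world has a successor (e.g. w1 R w1).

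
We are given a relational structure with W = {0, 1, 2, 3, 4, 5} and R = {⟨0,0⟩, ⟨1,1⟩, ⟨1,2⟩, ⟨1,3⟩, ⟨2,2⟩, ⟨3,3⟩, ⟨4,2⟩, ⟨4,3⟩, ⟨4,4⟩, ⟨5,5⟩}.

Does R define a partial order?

Yes

Reflexive: yes — every world is R-related to itself.
Transitive: yes — every two-step R-path is closed by a direct edge.
Antisymmetric: yes — no distinct pair is related both ways.
So R is a partial order.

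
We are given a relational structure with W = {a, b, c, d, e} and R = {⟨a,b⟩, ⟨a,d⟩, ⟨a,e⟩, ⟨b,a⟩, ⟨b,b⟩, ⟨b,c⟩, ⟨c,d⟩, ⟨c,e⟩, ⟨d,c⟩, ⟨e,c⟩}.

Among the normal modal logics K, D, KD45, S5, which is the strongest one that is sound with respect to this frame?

Serial (axiom D): yes — every world has a successor (e.g. a R b).
Euclidean (axiom 5): no — a R b and a R d, but not b R d.
Transitive (axiom 4): no — a R b and b R c, but not a R c.
Reflexive (axiom T): no — a is not related to itself.
So F validates K, D; KD45 would additionally require R to be Euclidean and transitive. The strongest is D.

D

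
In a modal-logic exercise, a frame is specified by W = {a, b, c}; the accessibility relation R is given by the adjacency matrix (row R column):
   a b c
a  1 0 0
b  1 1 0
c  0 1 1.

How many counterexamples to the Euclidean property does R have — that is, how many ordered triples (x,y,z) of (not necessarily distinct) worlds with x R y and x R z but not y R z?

Enumerating: (b,a,b), (c,b,c).

2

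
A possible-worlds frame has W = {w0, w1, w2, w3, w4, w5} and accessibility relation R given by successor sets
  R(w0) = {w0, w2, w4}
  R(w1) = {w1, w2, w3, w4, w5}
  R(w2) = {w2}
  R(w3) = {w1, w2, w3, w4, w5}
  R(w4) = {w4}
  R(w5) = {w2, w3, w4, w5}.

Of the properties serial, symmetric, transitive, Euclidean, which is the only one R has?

serial

Serial: yes — every world has a successor (e.g. w0 R w0).
Symmetric: no — w0 R w2 but not w2 R w0.
Transitive: no — w5 R w3 and w3 R w1, but not w5 R w1.
Euclidean: no — w0 R w2 and w0 R w4, but not w2 R w4.
Only serial holds.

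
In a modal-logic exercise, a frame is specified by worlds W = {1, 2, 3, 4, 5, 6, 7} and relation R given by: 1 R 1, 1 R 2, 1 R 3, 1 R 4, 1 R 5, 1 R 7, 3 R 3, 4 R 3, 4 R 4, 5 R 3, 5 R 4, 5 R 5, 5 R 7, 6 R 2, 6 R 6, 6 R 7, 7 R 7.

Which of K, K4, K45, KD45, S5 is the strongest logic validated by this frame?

Transitive (axiom 4): yes — every two-step R-path is closed by a direct edge.
Euclidean (axiom 5): no — 1 R 2 and 1 R 3, but not 2 R 3.
Serial (axiom D): no — 2 has no R-successor.
Reflexive (axiom T): no — 2 is not related to itself.
So F validates K, K4; K45 would additionally require R to be Euclidean. The strongest is K4.

K4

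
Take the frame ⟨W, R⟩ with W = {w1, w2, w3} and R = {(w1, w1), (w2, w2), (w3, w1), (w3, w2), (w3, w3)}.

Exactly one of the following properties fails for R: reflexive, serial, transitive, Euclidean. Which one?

Reflexive: yes — every world is R-related to itself.
Serial: yes — every world has a successor (e.g. w1 R w1).
Transitive: yes — every two-step R-path is closed by a direct edge.
Euclidean: no — w3 R w1 and w3 R w2, but not w1 R w2.
Only Euclidean fails.

Euclidean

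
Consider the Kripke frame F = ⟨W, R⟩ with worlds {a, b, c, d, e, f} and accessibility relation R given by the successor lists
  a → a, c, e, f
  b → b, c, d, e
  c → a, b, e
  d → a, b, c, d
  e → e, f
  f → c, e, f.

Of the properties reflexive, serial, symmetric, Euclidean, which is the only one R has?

Reflexive: no — c is not related to itself.
Serial: yes — every world has a successor (e.g. a R a).
Symmetric: no — a R e but not e R a.
Euclidean: no — a R c and a R f, but not c R f.
Only serial holds.

serial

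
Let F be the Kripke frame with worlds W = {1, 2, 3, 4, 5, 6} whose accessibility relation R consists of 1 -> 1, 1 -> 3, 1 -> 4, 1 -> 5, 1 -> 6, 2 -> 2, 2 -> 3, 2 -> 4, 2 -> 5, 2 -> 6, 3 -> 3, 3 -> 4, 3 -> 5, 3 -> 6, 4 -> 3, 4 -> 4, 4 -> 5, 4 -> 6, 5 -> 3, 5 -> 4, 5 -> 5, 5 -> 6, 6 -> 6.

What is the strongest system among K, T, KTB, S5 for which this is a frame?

T

Reflexive (axiom T): yes — every world is R-related to itself.
Symmetric (axiom B): no — 1 R 3 but not 3 R 1.
Euclidean (axiom 5): no — 1 R 6 and 1 R 3, but not 6 R 3.
So F validates K, T; KTB would additionally require R to be symmetric. The strongest is T.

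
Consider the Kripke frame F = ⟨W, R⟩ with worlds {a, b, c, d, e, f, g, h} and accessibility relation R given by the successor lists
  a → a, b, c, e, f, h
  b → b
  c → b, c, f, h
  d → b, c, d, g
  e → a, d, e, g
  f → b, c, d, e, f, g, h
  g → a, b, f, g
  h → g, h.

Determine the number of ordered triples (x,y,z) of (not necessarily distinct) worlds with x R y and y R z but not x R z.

33

Enumerating: (a,e,d), (a,e,g), (a,f,d), (a,f,g), (a,h,g), (c,f,d), (c,f,e), (c,f,g), (c,h,g), (d,c,f), (d,c,h), (d,g,a), … and 21 more.
Total: 33.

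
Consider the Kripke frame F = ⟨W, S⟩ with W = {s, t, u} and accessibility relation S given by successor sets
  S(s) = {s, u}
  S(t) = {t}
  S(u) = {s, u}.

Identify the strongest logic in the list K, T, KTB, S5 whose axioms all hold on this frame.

Reflexive (axiom T): yes — every world is S-related to itself.
Symmetric (axiom B): yes — every pair in S has its reverse in S.
Euclidean (axiom 5): yes — any two successors of a common world are S-related.
So F validates K, T, KTB, S5. The strongest is S5.

S5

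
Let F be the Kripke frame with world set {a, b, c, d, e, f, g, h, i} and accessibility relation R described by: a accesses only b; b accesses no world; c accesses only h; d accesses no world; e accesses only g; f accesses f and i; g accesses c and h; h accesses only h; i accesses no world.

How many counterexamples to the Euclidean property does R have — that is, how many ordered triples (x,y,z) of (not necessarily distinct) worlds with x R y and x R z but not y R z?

6

Enumerating: (a,b,b), (e,g,g), (f,i,f), (f,i,i), (g,c,c), (g,h,c).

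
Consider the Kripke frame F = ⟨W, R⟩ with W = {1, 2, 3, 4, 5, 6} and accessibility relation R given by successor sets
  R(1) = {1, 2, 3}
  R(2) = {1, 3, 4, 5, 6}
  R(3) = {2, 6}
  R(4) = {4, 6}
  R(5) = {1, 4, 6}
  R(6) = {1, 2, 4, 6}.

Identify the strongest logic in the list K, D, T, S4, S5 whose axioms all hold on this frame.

D

Serial (axiom D): yes — every world has a successor (e.g. 1 R 1).
Reflexive (axiom T): no — 2 is not related to itself.
Transitive (axiom 4): no — 1 R 2 and 2 R 4, but not 1 R 4.
Euclidean (axiom 5): no — 2 R 1 and 2 R 4, but not 1 R 4.
So F validates K, D; T would additionally require R to be reflexive. The strongest is D.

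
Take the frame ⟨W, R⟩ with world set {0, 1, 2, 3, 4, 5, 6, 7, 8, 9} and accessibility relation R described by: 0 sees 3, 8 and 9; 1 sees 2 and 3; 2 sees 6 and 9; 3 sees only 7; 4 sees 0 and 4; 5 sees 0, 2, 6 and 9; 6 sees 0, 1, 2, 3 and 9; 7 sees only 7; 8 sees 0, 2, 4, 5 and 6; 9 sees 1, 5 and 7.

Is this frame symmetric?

Symmetric: no — 0 R 3 but not 3 R 0.

No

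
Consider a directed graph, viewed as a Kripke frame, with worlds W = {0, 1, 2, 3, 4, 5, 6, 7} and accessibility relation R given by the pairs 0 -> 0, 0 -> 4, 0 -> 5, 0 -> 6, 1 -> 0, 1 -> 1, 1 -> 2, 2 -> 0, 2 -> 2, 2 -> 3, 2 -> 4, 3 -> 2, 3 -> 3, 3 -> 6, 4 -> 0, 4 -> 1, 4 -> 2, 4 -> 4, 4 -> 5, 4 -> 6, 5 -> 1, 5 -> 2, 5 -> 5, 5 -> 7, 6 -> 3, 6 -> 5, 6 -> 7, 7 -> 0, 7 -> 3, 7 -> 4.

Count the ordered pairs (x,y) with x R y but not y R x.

16

Enumerating: (0,5), (0,6), (1,0), (1,2), (2,0), (4,1), (4,5), (4,6), (5,1), (5,2), (5,7), (6,5), (6,7), (7,0), (7,3), (7,4).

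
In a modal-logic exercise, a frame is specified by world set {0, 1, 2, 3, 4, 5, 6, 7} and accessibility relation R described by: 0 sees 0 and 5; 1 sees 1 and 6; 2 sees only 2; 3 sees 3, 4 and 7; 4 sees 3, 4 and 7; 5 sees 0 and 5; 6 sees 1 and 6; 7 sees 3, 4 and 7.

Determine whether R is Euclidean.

Euclidean: yes — any two successors of a common world are R-related.

Yes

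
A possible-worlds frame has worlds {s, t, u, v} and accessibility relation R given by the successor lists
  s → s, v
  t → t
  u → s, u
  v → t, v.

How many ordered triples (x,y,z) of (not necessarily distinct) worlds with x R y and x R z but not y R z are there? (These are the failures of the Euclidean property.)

3

Enumerating: (s,v,s), (u,s,u), (v,t,v).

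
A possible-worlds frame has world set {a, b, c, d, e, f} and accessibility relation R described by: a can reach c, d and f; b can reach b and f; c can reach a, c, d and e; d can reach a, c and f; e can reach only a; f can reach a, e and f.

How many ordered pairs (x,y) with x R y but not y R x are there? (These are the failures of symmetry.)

Enumerating: (b,f), (c,e), (d,f), (e,a), (f,e).

5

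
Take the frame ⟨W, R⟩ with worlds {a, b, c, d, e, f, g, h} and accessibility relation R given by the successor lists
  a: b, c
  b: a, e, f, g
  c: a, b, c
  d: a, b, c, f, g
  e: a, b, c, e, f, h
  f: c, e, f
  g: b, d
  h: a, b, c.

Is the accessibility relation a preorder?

Reflexive: no — a is not related to itself.
Transitive: no — a R b and b R e, but not a R e.
So R is not a preorder.

No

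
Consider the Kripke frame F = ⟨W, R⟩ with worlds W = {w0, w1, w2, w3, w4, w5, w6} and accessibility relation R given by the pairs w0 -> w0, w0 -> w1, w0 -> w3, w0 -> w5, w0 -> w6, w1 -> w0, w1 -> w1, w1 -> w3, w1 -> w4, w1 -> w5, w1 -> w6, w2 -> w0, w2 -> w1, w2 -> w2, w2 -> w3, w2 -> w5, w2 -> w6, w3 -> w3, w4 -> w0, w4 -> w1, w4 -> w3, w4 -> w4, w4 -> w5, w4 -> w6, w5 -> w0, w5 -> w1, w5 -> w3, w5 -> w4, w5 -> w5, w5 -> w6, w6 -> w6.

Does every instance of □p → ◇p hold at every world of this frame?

By correspondence theory, D is valid on a frame iff R is serial.
Serial: yes — every world has a successor (e.g. w0 R w0).

Yes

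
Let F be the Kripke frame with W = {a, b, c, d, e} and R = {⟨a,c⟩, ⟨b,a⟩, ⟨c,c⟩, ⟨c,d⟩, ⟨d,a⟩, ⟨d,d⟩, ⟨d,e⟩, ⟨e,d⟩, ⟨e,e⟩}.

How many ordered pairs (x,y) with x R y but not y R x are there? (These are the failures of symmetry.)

Enumerating: (a,c), (b,a), (c,d), (d,a).

4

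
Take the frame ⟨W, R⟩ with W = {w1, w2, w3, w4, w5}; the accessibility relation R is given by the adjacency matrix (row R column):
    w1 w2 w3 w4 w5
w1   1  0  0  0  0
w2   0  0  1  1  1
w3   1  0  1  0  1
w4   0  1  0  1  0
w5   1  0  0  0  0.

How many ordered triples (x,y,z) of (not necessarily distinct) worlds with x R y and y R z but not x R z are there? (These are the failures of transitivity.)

5

Enumerating: (w2,w3,w1), (w2,w4,w2), (w2,w5,w1), (w4,w2,w3), (w4,w2,w5).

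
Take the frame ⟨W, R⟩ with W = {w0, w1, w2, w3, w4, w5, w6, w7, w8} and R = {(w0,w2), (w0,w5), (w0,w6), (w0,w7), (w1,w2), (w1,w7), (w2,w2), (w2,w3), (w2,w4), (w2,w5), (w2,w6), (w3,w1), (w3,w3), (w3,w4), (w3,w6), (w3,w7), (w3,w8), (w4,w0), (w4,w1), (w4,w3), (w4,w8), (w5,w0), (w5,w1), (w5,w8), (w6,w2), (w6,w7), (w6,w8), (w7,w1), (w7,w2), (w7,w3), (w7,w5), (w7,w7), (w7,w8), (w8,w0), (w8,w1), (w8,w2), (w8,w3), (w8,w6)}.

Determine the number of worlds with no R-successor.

R is serial; there are no such worlds.

0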